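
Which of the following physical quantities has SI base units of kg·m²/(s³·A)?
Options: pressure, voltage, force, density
Checking the SI base units of each option:
  pressure (P = F/A): kg/(m·s²)  ✗
  voltage (V = IR): kg·m²/(s³·A)  ✓ matches
  force (F = ma): kg·m/s²  ✗
  density (ρ = m/V): kg/m³  ✗

Only voltage has units kg·m²/(s³·A).

Answer: voltage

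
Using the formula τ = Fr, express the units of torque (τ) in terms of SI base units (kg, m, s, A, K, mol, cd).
Units of each symbol in τ = Fr:
  F (force): kg·m/s²
  r (lever arm): m

Multiplying the contributions: [kg·m/s²] · [m]
Adding exponents of each base unit: kg: 1, m: 2, s: -2
SI base units of torque: kg·m²/s²

Answer: kg·m²/s²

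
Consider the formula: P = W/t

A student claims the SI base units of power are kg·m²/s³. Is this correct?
Units of each symbol in P = W/t:
  W (work): kg·m²/s²
  t (time): s  → in the denominator, contributes 1/s

Multiplying the contributions: [kg·m²/s²] · [1/s]
Adding exponents of each base unit: kg: 1, m: 2, s: -3
SI base units of power: kg·m²/s³

The claimed units kg·m²/s³ match the derived units, so the claim is correct.

Answer: Yes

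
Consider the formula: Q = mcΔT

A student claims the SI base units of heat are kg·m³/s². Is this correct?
Units of each symbol in Q = mcΔT:
  m (mass): kg
  c (specific heat capacity, in J/(kg·K)): m²/(s²·K)
  ΔT (temperature change): K

Multiplying the contributions: [kg] · [m²/(s²·K)] · [K]
Adding exponents of each base unit: kg: 1, m: 2, s: -2
SI base units of heat: kg·m²/s²

The claimed units kg·m³/s² (exponents kg: 1, m: 3, s: -2) do not match the derived units kg·m²/s² (exponents kg: 1, m: 2, s: -2), so the claim is incorrect.

Answer: No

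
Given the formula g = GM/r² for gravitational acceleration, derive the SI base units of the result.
Units of each symbol in g = GM/r²:
  G (gravitational constant): m³/(kg·s²)
  M (mass): kg
  r (distance): m  → to the power 2 in the denominator, contributes 1/m²

Multiplying the contributions: [m³/(kg·s²)] · [kg] · [1/m²]
Adding exponents of each base unit: m: 1, s: -2
SI base units of gravitational acceleration: m/s²

Answer: m/s²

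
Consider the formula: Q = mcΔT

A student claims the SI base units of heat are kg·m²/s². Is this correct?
Units of each symbol in Q = mcΔT:
  m (mass): kg
  c (specific heat capacity, in J/(kg·K)): m²/(s²·K)
  ΔT (temperature change): K

Multiplying the contributions: [kg] · [m²/(s²·K)] · [K]
Adding exponents of each base unit: kg: 1, m: 2, s: -2
SI base units of heat: kg·m²/s²

The claimed units kg·m²/s² match the derived units, so the claim is correct.

Answer: Yes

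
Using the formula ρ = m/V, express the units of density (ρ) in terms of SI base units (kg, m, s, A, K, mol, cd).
Units of each symbol in ρ = m/V:
  m (mass): kg
  V (volume): m³  → in the denominator, contributes 1/m³

Multiplying the contributions: [kg] · [1/m³]
Adding exponents of each base unit: kg: 1, m: -3
SI base units of density: kg/m³

Answer: kg/m³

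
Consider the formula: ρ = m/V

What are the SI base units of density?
Units of each symbol in ρ = m/V:
  m (mass): kg
  V (volume): m³  → in the denominator, contributes 1/m³

Multiplying the contributions: [kg] · [1/m³]
Adding exponents of each base unit: kg: 1, m: -3
SI base units of density: kg/m³

Answer: kg/m³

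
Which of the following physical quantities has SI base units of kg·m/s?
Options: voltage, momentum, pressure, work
Checking the SI base units of each option:
  voltage (V = IR): kg·m²/(s³·A)  ✗
  momentum (p = mv): kg·m/s  ✓ matches
  pressure (P = F/A): kg/(m·s²)  ✗
  work (W = Fd): kg·m²/s²  ✗

Only momentum has units kg·m/s.

Answer: momentum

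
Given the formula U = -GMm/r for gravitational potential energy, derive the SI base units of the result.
Units of each symbol in U = -GMm/r:
  G (gravitational constant): m³/(kg·s²)
  M (mass): kg
  m (mass): kg
  r (distance): m  → in the denominator, contributes 1/m
  The minus sign does not affect the units.

Multiplying the contributions: [m³/(kg·s²)] · [kg] · [kg] · [1/m]
Adding exponents of each base unit: kg: 1, m: 2, s: -2
SI base units of gravitational potential energy: kg·m²/s²

Answer: kg·m²/s²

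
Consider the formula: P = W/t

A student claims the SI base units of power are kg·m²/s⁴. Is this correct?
Units of each symbol in P = W/t:
  W (work): kg·m²/s²
  t (time): s  → in the denominator, contributes 1/s

Multiplying the contributions: [kg·m²/s²] · [1/s]
Adding exponents of each base unit: kg: 1, m: 2, s: -3
SI base units of power: kg·m²/s³

The claimed units kg·m²/s⁴ (exponents kg: 1, m: 2, s: -4) do not match the derived units kg·m²/s³ (exponents kg: 1, m: 2, s: -3), so the claim is incorrect.

Answer: No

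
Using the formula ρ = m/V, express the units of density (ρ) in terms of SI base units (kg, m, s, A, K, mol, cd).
Units of each symbol in ρ = m/V:
  m (mass): kg
  V (volume): m³  → in the denominator, contributes 1/m³

Multiplying the contributions: [kg] · [1/m³]
Adding exponents of each base unit: kg: 1, m: -3
SI base units of density: kg/m³

Answer: kg/m³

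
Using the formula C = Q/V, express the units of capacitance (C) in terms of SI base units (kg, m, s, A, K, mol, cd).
Units of each symbol in C = Q/V:
  Q (charge, in coulombs): s·A
  V (voltage, in volts): kg·m²/(s³·A)  → in the denominator, contributes s³·A/(kg·m²)

Multiplying the contributions: [s·A] · [s³·A/(kg·m²)]
Adding exponents of each base unit: kg: -1, m: -2, s: 4, A: 2
SI base units of capacitance: s⁴·A²/(kg·m²)

Answer: s⁴·A²/(kg·m²)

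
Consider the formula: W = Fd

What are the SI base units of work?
Units of each symbol in W = Fd:
  F (force): kg·m/s²
  d (displacement): m

Multiplying the contributions: [kg·m/s²] · [m]
Adding exponents of each base unit: kg: 1, m: 2, s: -2
SI base units of work: kg·m²/s²

Answer: kg·m²/s²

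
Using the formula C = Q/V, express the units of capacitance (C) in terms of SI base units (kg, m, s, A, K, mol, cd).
Units of each symbol in C = Q/V:
  Q (charge, in coulombs): s·A
  V (voltage, in volts): kg·m²/(s³·A)  → in the denominator, contributes s³·A/(kg·m²)

Multiplying the contributions: [s·A] · [s³·A/(kg·m²)]
Adding exponents of each base unit: kg: -1, m: -2, s: 4, A: 2
SI base units of capacitance: s⁴·A²/(kg·m²)

Answer: s⁴·A²/(kg·m²)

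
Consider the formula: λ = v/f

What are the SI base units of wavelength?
Units of each symbol in λ = v/f:
  v (wave speed): m/s
  f (frequency): 1/s  → in the denominator, contributes s

Multiplying the contributions: [m/s] · [s]
Adding exponents of each base unit: m: 1
SI base units of wavelength: m

Answer: m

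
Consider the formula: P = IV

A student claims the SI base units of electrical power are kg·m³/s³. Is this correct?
Units of each symbol in P = IV:
  I (current): A
  V (voltage, in volts): kg·m²/(s³·A)

Multiplying the contributions: [A] · [kg·m²/(s³·A)]
Adding exponents of each base unit: kg: 1, m: 2, s: -3
SI base units of electrical power: kg·m²/s³

The claimed units kg·m³/s³ (exponents kg: 1, m: 3, s: -3) do not match the derived units kg·m²/s³ (exponents kg: 1, m: 2, s: -3), so the claim is incorrect.

Answer: No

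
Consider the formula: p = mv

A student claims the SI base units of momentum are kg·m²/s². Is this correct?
Units of each symbol in p = mv:
  m (mass): kg
  v (velocity): m/s

Multiplying the contributions: [kg] · [m/s]
Adding exponents of each base unit: kg: 1, m: 1, s: -1
SI base units of momentum: kg·m/s

The claimed units kg·m²/s² (exponents kg: 1, m: 2, s: -2) do not match the derived units kg·m/s (exponents kg: 1, m: 1, s: -1), so the claim is incorrect.

Answer: No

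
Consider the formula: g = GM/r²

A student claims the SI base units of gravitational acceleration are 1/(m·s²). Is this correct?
Units of each symbol in g = GM/r²:
  G (gravitational constant): m³/(kg·s²)
  M (mass): kg
  r (distance): m  → to the power 2 in the denominator, contributes 1/m²

Multiplying the contributions: [m³/(kg·s²)] · [kg] · [1/m²]
Adding exponents of each base unit: m: 1, s: -2
SI base units of gravitational acceleration: m/s²

The claimed units 1/(m·s²) (exponents m: -1, s: -2) do not match the derived units m/s² (exponents m: 1, s: -2), so the claim is incorrect.

Answer: No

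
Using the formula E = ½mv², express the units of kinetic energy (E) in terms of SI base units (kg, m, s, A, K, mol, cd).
Units of each symbol in E = ½mv²:
  m (mass): kg
  v (speed): m/s  → to the power 2, contributes m²/s²
  The factor ½ is dimensionless.

Multiplying the contributions: [kg] · [m²/s²]
Adding exponents of each base unit: kg: 1, m: 2, s: -2
SI base units of kinetic energy: kg·m²/s²

Answer: kg·m²/s²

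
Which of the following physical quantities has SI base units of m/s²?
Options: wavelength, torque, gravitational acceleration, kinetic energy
Checking the SI base units of each option:
  wavelength (λ = v/f): m  ✗
  torque (τ = Fr): kg·m²/s²  ✗
  gravitational acceleration (g = GM/r²): m/s²  ✓ matches
  kinetic energy (E = ½mv²): kg·m²/s²  ✗

Only gravitational acceleration has units m/s².

Answer: gravitational acceleration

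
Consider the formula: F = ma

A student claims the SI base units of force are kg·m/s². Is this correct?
Units of each symbol in F = ma:
  m (mass): kg
  a (acceleration): m/s²

Multiplying the contributions: [kg] · [m/s²]
Adding exponents of each base unit: kg: 1, m: 1, s: -2
SI base units of force: kg·m/s²

The claimed units kg·m/s² match the derived units, so the claim is correct.

Answer: Yes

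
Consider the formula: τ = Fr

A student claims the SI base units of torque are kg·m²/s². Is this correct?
Units of each symbol in τ = Fr:
  F (force): kg·m/s²
  r (lever arm): m

Multiplying the contributions: [kg·m/s²] · [m]
Adding exponents of each base unit: kg: 1, m: 2, s: -2
SI base units of torque: kg·m²/s²

The claimed units kg·m²/s² match the derived units, so the claim is correct.

Answer: Yes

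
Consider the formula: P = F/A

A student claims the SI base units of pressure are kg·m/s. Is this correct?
Units of each symbol in P = F/A:
  F (force): kg·m/s²
  A (area): m²  → in the denominator, contributes 1/m²

Multiplying the contributions: [kg·m/s²] · [1/m²]
Adding exponents of each base unit: kg: 1, m: -1, s: -2
SI base units of pressure: kg/(m·s²)

The claimed units kg·m/s (exponents kg: 1, m: 1, s: -1) do not match the derived units kg/(m·s²) (exponents kg: 1, m: -1, s: -2), so the claim is incorrect.

Answer: No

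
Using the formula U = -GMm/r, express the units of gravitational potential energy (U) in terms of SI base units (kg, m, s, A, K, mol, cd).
Units of each symbol in U = -GMm/r:
  G (gravitational constant): m³/(kg·s²)
  M (mass): kg
  m (mass): kg
  r (distance): m  → in the denominator, contributes 1/m
  The minus sign does not affect the units.

Multiplying the contributions: [m³/(kg·s²)] · [kg] · [kg] · [1/m]
Adding exponents of each base unit: kg: 1, m: 2, s: -2
SI base units of gravitational potential energy: kg·m²/s²

Answer: kg·m²/s²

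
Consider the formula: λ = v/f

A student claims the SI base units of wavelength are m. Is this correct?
Units of each symbol in λ = v/f:
  v (wave speed): m/s
  f (frequency): 1/s  → in the denominator, contributes s

Multiplying the contributions: [m/s] · [s]
Adding exponents of each base unit: m: 1
SI base units of wavelength: m

The claimed units m match the derived units, so the claim is correct.

Answer: Yes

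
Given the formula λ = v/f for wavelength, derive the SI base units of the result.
Units of each symbol in λ = v/f:
  v (wave speed): m/s
  f (frequency): 1/s  → in the denominator, contributes s

Multiplying the contributions: [m/s] · [s]
Adding exponents of each base unit: m: 1
SI base units of wavelength: m

Answer: m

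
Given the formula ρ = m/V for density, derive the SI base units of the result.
Units of each symbol in ρ = m/V:
  m (mass): kg
  V (volume): m³  → in the denominator, contributes 1/m³

Multiplying the contributions: [kg] · [1/m³]
Adding exponents of each base unit: kg: 1, m: -3
SI base units of density: kg/m³

Answer: kg/m³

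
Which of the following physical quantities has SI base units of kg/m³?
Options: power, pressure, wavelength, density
Checking the SI base units of each option:
  power (P = W/t): kg·m²/s³  ✗
  pressure (P = F/A): kg/(m·s²)  ✗
  wavelength (λ = v/f): m  ✗
  density (ρ = m/V): kg/m³  ✓ matches

Only density has units kg/m³.

Answer: density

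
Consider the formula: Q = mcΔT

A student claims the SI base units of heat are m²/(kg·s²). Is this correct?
Units of each symbol in Q = mcΔT:
  m (mass): kg
  c (specific heat capacity, in J/(kg·K)): m²/(s²·K)
  ΔT (temperature change): K

Multiplying the contributions: [kg] · [m²/(s²·K)] · [K]
Adding exponents of each base unit: kg: 1, m: 2, s: -2
SI base units of heat: kg·m²/s²

The claimed units m²/(kg·s²) (exponents kg: -1, m: 2, s: -2) do not match the derived units kg·m²/s² (exponents kg: 1, m: 2, s: -2), so the claim is incorrect.

Answer: No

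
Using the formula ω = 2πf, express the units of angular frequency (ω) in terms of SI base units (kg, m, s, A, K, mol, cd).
Units of each symbol in ω = 2πf:
  f (frequency): 1/s
  The factor 2π is dimensionless.

Multiplying the contributions: [1/s]
Adding exponents of each base unit: s: -1
SI base units of angular frequency: 1/s

Answer: 1/s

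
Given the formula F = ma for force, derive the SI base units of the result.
Units of each symbol in F = ma:
  m (mass): kg
  a (acceleration): m/s²

Multiplying the contributions: [kg] · [m/s²]
Adding exponents of each base unit: kg: 1, m: 1, s: -2
SI base units of force: kg·m/s²

Answer: kg·m/s²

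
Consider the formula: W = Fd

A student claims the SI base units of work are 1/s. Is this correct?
Units of each symbol in W = Fd:
  F (force): kg·m/s²
  d (displacement): m

Multiplying the contributions: [kg·m/s²] · [m]
Adding exponents of each base unit: kg: 1, m: 2, s: -2
SI base units of work: kg·m²/s²

The claimed units 1/s (exponents s: -1) do not match the derived units kg·m²/s² (exponents kg: 1, m: 2, s: -2), so the claim is incorrect.

Answer: No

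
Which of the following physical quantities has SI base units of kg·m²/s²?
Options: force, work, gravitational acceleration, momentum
Checking the SI base units of each option:
  force (F = ma): kg·m/s²  ✗
  work (W = Fd): kg·m²/s²  ✓ matches
  gravitational acceleration (g = GM/r²): m/s²  ✗
  momentum (p = mv): kg·m/s  ✗

Only work has units kg·m²/s².

Answer: work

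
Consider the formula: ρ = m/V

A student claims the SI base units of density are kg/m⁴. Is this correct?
Units of each symbol in ρ = m/V:
  m (mass): kg
  V (volume): m³  → in the denominator, contributes 1/m³

Multiplying the contributions: [kg] · [1/m³]
Adding exponents of each base unit: kg: 1, m: -3
SI base units of density: kg/m³

The claimed units kg/m⁴ (exponents kg: 1, m: -4) do not match the derived units kg/m³ (exponents kg: 1, m: -3), so the claim is incorrect.

Answer: No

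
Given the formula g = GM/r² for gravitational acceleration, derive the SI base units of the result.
Units of each symbol in g = GM/r²:
  G (gravitational constant): m³/(kg·s²)
  M (mass): kg
  r (distance): m  → to the power 2 in the denominator, contributes 1/m²

Multiplying the contributions: [m³/(kg·s²)] · [kg] · [1/m²]
Adding exponents of each base unit: m: 1, s: -2
SI base units of gravitational acceleration: m/s²

Answer: m/s²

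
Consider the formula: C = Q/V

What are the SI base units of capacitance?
Units of each symbol in C = Q/V:
  Q (charge, in coulombs): s·A
  V (voltage, in volts): kg·m²/(s³·A)  → in the denominator, contributes s³·A/(kg·m²)

Multiplying the contributions: [s·A] · [s³·A/(kg·m²)]
Adding exponents of each base unit: kg: -1, m: -2, s: 4, A: 2
SI base units of capacitance: s⁴·A²/(kg·m²)

Answer: s⁴·A²/(kg·m²)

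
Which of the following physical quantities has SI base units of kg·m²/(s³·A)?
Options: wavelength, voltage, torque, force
Checking the SI base units of each option:
  wavelength (λ = v/f): m  ✗
  voltage (V = IR): kg·m²/(s³·A)  ✓ matches
  torque (τ = Fr): kg·m²/s²  ✗
  force (F = ma): kg·m/s²  ✗

Only voltage has units kg·m²/(s³·A).

Answer: voltage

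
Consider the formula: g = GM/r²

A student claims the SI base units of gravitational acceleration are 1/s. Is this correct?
Units of each symbol in g = GM/r²:
  G (gravitational constant): m³/(kg·s²)
  M (mass): kg
  r (distance): m  → to the power 2 in the denominator, contributes 1/m²

Multiplying the contributions: [m³/(kg·s²)] · [kg] · [1/m²]
Adding exponents of each base unit: m: 1, s: -2
SI base units of gravitational acceleration: m/s²

The claimed units 1/s (exponents s: -1) do not match the derived units m/s² (exponents m: 1, s: -2), so the claim is incorrect.

Answer: No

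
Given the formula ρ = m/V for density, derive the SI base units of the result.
Units of each symbol in ρ = m/V:
  m (mass): kg
  V (volume): m³  → in the denominator, contributes 1/m³

Multiplying the contributions: [kg] · [1/m³]
Adding exponents of each base unit: kg: 1, m: -3
SI base units of density: kg/m³

Answer: kg/m³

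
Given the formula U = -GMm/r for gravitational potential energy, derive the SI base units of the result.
Units of each symbol in U = -GMm/r:
  G (gravitational constant): m³/(kg·s²)
  M (mass): kg
  m (mass): kg
  r (distance): m  → in the denominator, contributes 1/m
  The minus sign does not affect the units.

Multiplying the contributions: [m³/(kg·s²)] · [kg] · [kg] · [1/m]
Adding exponents of each base unit: kg: 1, m: 2, s: -2
SI base units of gravitational potential energy: kg·m²/s²

Answer: kg·m²/s²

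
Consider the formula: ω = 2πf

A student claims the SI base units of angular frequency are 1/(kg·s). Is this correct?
Units of each symbol in ω = 2πf:
  f (frequency): 1/s
  The factor 2π is dimensionless.

Multiplying the contributions: [1/s]
Adding exponents of each base unit: s: -1
SI base units of angular frequency: 1/s

The claimed units 1/(kg·s) (exponents kg: -1, s: -1) do not match the derived units 1/s (exponents s: -1), so the claim is incorrect.

Answer: No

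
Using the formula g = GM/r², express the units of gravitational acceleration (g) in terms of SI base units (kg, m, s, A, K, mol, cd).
Units of each symbol in g = GM/r²:
  G (gravitational constant): m³/(kg·s²)
  M (mass): kg
  r (distance): m  → to the power 2 in the denominator, contributes 1/m²

Multiplying the contributions: [m³/(kg·s²)] · [kg] · [1/m²]
Adding exponents of each base unit: m: 1, s: -2
SI base units of gravitational acceleration: m/s²

Answer: m/s²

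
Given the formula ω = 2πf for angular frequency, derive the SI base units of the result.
Units of each symbol in ω = 2πf:
  f (frequency): 1/s
  The factor 2π is dimensionless.

Multiplying the contributions: [1/s]
Adding exponents of each base unit: s: -1
SI base units of angular frequency: 1/s

Answer: 1/s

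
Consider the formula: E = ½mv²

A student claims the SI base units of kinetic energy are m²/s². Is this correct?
Units of each symbol in E = ½mv²:
  m (mass): kg
  v (speed): m/s  → to the power 2, contributes m²/s²
  The factor ½ is dimensionless.

Multiplying the contributions: [kg] · [m²/s²]
Adding exponents of each base unit: kg: 1, m: 2, s: -2
SI base units of kinetic energy: kg·m²/s²

The claimed units m²/s² (exponents m: 2, s: -2) do not match the derived units kg·m²/s² (exponents kg: 1, m: 2, s: -2), so the claim is incorrect.

Answer: No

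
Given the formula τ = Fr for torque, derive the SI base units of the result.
Units of each symbol in τ = Fr:
  F (force): kg·m/s²
  r (lever arm): m

Multiplying the contributions: [kg·m/s²] · [m]
Adding exponents of each base unit: kg: 1, m: 2, s: -2
SI base units of torque: kg·m²/s²

Answer: kg·m²/s²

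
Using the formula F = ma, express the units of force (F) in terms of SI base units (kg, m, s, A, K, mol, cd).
Units of each symbol in F = ma:
  m (mass): kg
  a (acceleration): m/s²

Multiplying the contributions: [kg] · [m/s²]
Adding exponents of each base unit: kg: 1, m: 1, s: -2
SI base units of force: kg·m/s²

Answer: kg·m/s²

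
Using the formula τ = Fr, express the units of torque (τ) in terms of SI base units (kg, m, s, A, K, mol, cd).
Units of each symbol in τ = Fr:
  F (force): kg·m/s²
  r (lever arm): m

Multiplying the contributions: [kg·m/s²] · [m]
Adding exponents of each base unit: kg: 1, m: 2, s: -2
SI base units of torque: kg·m²/s²

Answer: kg·m²/s²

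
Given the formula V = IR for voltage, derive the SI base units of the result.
Units of each symbol in V = IR:
  I (current): A
  R (resistance, in ohms): kg·m²/(s³·A²)

Multiplying the contributions: [A] · [kg·m²/(s³·A²)]
Adding exponents of each base unit: kg: 1, m: 2, s: -3, A: -1
SI base units of voltage: kg·m²/(s³·A)

Answer: kg·m²/(s³·A)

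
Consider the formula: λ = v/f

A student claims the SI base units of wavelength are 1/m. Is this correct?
Units of each symbol in λ = v/f:
  v (wave speed): m/s
  f (frequency): 1/s  → in the denominator, contributes s

Multiplying the contributions: [m/s] · [s]
Adding exponents of each base unit: m: 1
SI base units of wavelength: m

The claimed units 1/m (exponents m: -1) do not match the derived units m (exponents m: 1), so the claim is incorrect.

Answer: No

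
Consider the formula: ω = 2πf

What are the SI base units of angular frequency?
Units of each symbol in ω = 2πf:
  f (frequency): 1/s
  The factor 2π is dimensionless.

Multiplying the contributions: [1/s]
Adding exponents of each base unit: s: -1
SI base units of angular frequency: 1/s

Answer: 1/s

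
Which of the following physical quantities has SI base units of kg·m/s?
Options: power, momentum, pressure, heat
Checking the SI base units of each option:
  power (P = W/t): kg·m²/s³  ✗
  momentum (p = mv): kg·m/s  ✓ matches
  pressure (P = F/A): kg/(m·s²)  ✗
  heat (Q = mcΔT): kg·m²/s²  ✗

Only momentum has units kg·m/s.

Answer: momentum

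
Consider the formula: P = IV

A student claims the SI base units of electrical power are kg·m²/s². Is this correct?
Units of each symbol in P = IV:
  I (current): A
  V (voltage, in volts): kg·m²/(s³·A)

Multiplying the contributions: [A] · [kg·m²/(s³·A)]
Adding exponents of each base unit: kg: 1, m: 2, s: -3
SI base units of electrical power: kg·m²/s³

The claimed units kg·m²/s² (exponents kg: 1, m: 2, s: -2) do not match the derived units kg·m²/s³ (exponents kg: 1, m: 2, s: -3), so the claim is incorrect.

Answer: No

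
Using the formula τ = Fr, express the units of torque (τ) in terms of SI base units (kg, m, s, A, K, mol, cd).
Units of each symbol in τ = Fr:
  F (force): kg·m/s²
  r (lever arm): m

Multiplying the contributions: [kg·m/s²] · [m]
Adding exponents of each base unit: kg: 1, m: 2, s: -2
SI base units of torque: kg·m²/s²

Answer: kg·m²/s²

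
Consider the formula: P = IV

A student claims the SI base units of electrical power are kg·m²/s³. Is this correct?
Units of each symbol in P = IV:
  I (current): A
  V (voltage, in volts): kg·m²/(s³·A)

Multiplying the contributions: [A] · [kg·m²/(s³·A)]
Adding exponents of each base unit: kg: 1, m: 2, s: -3
SI base units of electrical power: kg·m²/s³

The claimed units kg·m²/s³ match the derived units, so the claim is correct.

Answer: Yes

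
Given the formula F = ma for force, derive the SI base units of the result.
Units of each symbol in F = ma:
  m (mass): kg
  a (acceleration): m/s²

Multiplying the contributions: [kg] · [m/s²]
Adding exponents of each base unit: kg: 1, m: 1, s: -2
SI base units of force: kg·m/s²

Answer: kg·m/s²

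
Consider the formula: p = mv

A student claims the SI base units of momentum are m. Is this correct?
Units of each symbol in p = mv:
  m (mass): kg
  v (velocity): m/s

Multiplying the contributions: [kg] · [m/s]
Adding exponents of each base unit: kg: 1, m: 1, s: -1
SI base units of momentum: kg·m/s

The claimed units m (exponents m: 1) do not match the derived units kg·m/s (exponents kg: 1, m: 1, s: -1), so the claim is incorrect.

Answer: No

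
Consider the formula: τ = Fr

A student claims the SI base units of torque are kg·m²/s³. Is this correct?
Units of each symbol in τ = Fr:
  F (force): kg·m/s²
  r (lever arm): m

Multiplying the contributions: [kg·m/s²] · [m]
Adding exponents of each base unit: kg: 1, m: 2, s: -2
SI base units of torque: kg·m²/s²

The claimed units kg·m²/s³ (exponents kg: 1, m: 2, s: -3) do not match the derived units kg·m²/s² (exponents kg: 1, m: 2, s: -2), so the claim is incorrect.

Answer: No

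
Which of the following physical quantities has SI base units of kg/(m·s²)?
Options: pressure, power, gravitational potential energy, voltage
Checking the SI base units of each option:
  pressure (P = F/A): kg/(m·s²)  ✓ matches
  power (P = W/t): kg·m²/s³  ✗
  gravitational potential energy (U = -GMm/r): kg·m²/s²  ✗
  voltage (V = IR): kg·m²/(s³·A)  ✗

Only pressure has units kg/(m·s²).

Answer: pressure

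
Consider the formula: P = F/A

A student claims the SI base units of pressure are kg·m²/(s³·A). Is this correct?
Units of each symbol in P = F/A:
  F (force): kg·m/s²
  A (area): m²  → in the denominator, contributes 1/m²

Multiplying the contributions: [kg·m/s²] · [1/m²]
Adding exponents of each base unit: kg: 1, m: -1, s: -2
SI base units of pressure: kg/(m·s²)

The claimed units kg·m²/(s³·A) (exponents kg: 1, m: 2, s: -3, A: -1) do not match the derived units kg/(m·s²) (exponents kg: 1, m: -1, s: -2), so the claim is incorrect.

Answer: No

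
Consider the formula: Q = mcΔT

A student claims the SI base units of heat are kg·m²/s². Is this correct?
Units of each symbol in Q = mcΔT:
  m (mass): kg
  c (specific heat capacity, in J/(kg·K)): m²/(s²·K)
  ΔT (temperature change): K

Multiplying the contributions: [kg] · [m²/(s²·K)] · [K]
Adding exponents of each base unit: kg: 1, m: 2, s: -2
SI base units of heat: kg·m²/s²

The claimed units kg·m²/s² match the derived units, so the claim is correct.

Answer: Yes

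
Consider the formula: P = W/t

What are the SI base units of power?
Units of each symbol in P = W/t:
  W (work): kg·m²/s²
  t (time): s  → in the denominator, contributes 1/s

Multiplying the contributions: [kg·m²/s²] · [1/s]
Adding exponents of each base unit: kg: 1, m: 2, s: -3
SI base units of power: kg·m²/s³

Answer: kg·m²/s³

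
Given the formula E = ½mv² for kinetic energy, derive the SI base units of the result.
Units of each symbol in E = ½mv²:
  m (mass): kg
  v (speed): m/s  → to the power 2, contributes m²/s²
  The factor ½ is dimensionless.

Multiplying the contributions: [kg] · [m²/s²]
Adding exponents of each base unit: kg: 1, m: 2, s: -2
SI base units of kinetic energy: kg·m²/s²

Answer: kg·m²/s²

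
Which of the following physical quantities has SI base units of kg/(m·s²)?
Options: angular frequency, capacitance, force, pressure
Checking the SI base units of each option:
  angular frequency (ω = 2πf): 1/s  ✗
  capacitance (C = Q/V): s⁴·A²/(kg·m²)  ✗
  force (F = ma): kg·m/s²  ✗
  pressure (P = F/A): kg/(m·s²)  ✓ matches

Only pressure has units kg/(m·s²).

Answer: pressure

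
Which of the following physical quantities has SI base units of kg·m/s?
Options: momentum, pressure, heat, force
Checking the SI base units of each option:
  momentum (p = mv): kg·m/s  ✓ matches
  pressure (P = F/A): kg/(m·s²)  ✗
  heat (Q = mcΔT): kg·m²/s²  ✗
  force (F = ma): kg·m/s²  ✗

Only momentum has units kg·m/s.

Answer: momentum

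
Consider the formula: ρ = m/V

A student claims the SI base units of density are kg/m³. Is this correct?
Units of each symbol in ρ = m/V:
  m (mass): kg
  V (volume): m³  → in the denominator, contributes 1/m³

Multiplying the contributions: [kg] · [1/m³]
Adding exponents of each base unit: kg: 1, m: -3
SI base units of density: kg/m³

The claimed units kg/m³ match the derived units, so the claim is correct.

Answer: Yes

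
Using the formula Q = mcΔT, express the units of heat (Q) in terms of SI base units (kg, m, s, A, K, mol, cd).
Units of each symbol in Q = mcΔT:
  m (mass): kg
  c (specific heat capacity, in J/(kg·K)): m²/(s²·K)
  ΔT (temperature change): K

Multiplying the contributions: [kg] · [m²/(s²·K)] · [K]
Adding exponents of each base unit: kg: 1, m: 2, s: -2
SI base units of heat: kg·m²/s²

Answer: kg·m²/s²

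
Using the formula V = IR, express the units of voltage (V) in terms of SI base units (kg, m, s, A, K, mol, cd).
Units of each symbol in V = IR:
  I (current): A
  R (resistance, in ohms): kg·m²/(s³·A²)

Multiplying the contributions: [A] · [kg·m²/(s³·A²)]
Adding exponents of each base unit: kg: 1, m: 2, s: -3, A: -1
SI base units of voltage: kg·m²/(s³·A)

Answer: kg·m²/(s³·A)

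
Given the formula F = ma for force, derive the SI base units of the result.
Units of each symbol in F = ma:
  m (mass): kg
  a (acceleration): m/s²

Multiplying the contributions: [kg] · [m/s²]
Adding exponents of each base unit: kg: 1, m: 1, s: -2
SI base units of force: kg·m/s²

Answer: kg·m/s²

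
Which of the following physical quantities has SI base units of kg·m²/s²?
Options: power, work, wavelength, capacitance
Checking the SI base units of each option:
  power (P = W/t): kg·m²/s³  ✗
  work (W = Fd): kg·m²/s²  ✓ matches
  wavelength (λ = v/f): m  ✗
  capacitance (C = Q/V): s⁴·A²/(kg·m²)  ✗

Only work has units kg·m²/s².

Answer: work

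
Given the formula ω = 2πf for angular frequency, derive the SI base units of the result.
Units of each symbol in ω = 2πf:
  f (frequency): 1/s
  The factor 2π is dimensionless.

Multiplying the contributions: [1/s]
Adding exponents of each base unit: s: -1
SI base units of angular frequency: 1/s

Answer: 1/s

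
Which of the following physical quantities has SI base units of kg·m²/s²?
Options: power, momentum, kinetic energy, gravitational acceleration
Checking the SI base units of each option:
  power (P = W/t): kg·m²/s³  ✗
  momentum (p = mv): kg·m/s  ✗
  kinetic energy (E = ½mv²): kg·m²/s²  ✓ matches
  gravitational acceleration (g = GM/r²): m/s²  ✗

Only kinetic energy has units kg·m²/s².

Answer: kinetic energy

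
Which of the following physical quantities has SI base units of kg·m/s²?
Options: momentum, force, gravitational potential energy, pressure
Checking the SI base units of each option:
  momentum (p = mv): kg·m/s  ✗
  force (F = ma): kg·m/s²  ✓ matches
  gravitational potential energy (U = -GMm/r): kg·m²/s²  ✗
  pressure (P = F/A): kg/(m·s²)  ✗

Only force has units kg·m/s².

Answer: force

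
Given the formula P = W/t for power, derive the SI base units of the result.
Units of each symbol in P = W/t:
  W (work): kg·m²/s²
  t (time): s  → in the denominator, contributes 1/s

Multiplying the contributions: [kg·m²/s²] · [1/s]
Adding exponents of each base unit: kg: 1, m: 2, s: -3
SI base units of power: kg·m²/s³

Answer: kg·m²/s³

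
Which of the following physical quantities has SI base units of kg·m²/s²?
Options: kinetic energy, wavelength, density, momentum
Checking the SI base units of each option:
  kinetic energy (E = ½mv²): kg·m²/s²  ✓ matches
  wavelength (λ = v/f): m  ✗
  density (ρ = m/V): kg/m³  ✗
  momentum (p = mv): kg·m/s  ✗

Only kinetic energy has units kg·m²/s².

Answer: kinetic energy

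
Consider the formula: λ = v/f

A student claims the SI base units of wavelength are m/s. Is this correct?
Units of each symbol in λ = v/f:
  v (wave speed): m/s
  f (frequency): 1/s  → in the denominator, contributes s

Multiplying the contributions: [m/s] · [s]
Adding exponents of each base unit: m: 1
SI base units of wavelength: m

The claimed units m/s (exponents m: 1, s: -1) do not match the derived units m (exponents m: 1), so the claim is incorrect.

Answer: No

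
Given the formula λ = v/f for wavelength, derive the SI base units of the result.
Units of each symbol in λ = v/f:
  v (wave speed): m/s
  f (frequency): 1/s  → in the denominator, contributes s

Multiplying the contributions: [m/s] · [s]
Adding exponents of each base unit: m: 1
SI base units of wavelength: m

Answer: m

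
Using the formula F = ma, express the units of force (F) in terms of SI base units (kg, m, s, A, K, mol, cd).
Units of each symbol in F = ma:
  m (mass): kg
  a (acceleration): m/s²

Multiplying the contributions: [kg] · [m/s²]
Adding exponents of each base unit: kg: 1, m: 1, s: -2
SI base units of force: kg·m/s²

Answer: kg·m/s²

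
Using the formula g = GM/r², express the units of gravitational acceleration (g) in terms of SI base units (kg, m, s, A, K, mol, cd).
Units of each symbol in g = GM/r²:
  G (gravitational constant): m³/(kg·s²)
  M (mass): kg
  r (distance): m  → to the power 2 in the denominator, contributes 1/m²

Multiplying the contributions: [m³/(kg·s²)] · [kg] · [1/m²]
Adding exponents of each base unit: m: 1, s: -2
SI base units of gravitational acceleration: m/s²

Answer: m/s²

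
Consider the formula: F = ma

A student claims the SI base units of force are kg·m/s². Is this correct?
Units of each symbol in F = ma:
  m (mass): kg
  a (acceleration): m/s²

Multiplying the contributions: [kg] · [m/s²]
Adding exponents of each base unit: kg: 1, m: 1, s: -2
SI base units of force: kg·m/s²

The claimed units kg·m/s² match the derived units, so the claim is correct.

Answer: Yes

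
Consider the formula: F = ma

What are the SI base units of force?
Units of each symbol in F = ma:
  m (mass): kg
  a (acceleration): m/s²

Multiplying the contributions: [kg] · [m/s²]
Adding exponents of each base unit: kg: 1, m: 1, s: -2
SI base units of force: kg·m/s²

Answer: kg·m/s²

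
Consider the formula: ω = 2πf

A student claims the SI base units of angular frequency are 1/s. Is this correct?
Units of each symbol in ω = 2πf:
  f (frequency): 1/s
  The factor 2π is dimensionless.

Multiplying the contributions: [1/s]
Adding exponents of each base unit: s: -1
SI base units of angular frequency: 1/s

The claimed units 1/s match the derived units, so the claim is correct.

Answer: Yes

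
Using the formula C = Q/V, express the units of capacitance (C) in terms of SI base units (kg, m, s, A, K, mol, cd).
Units of each symbol in C = Q/V:
  Q (charge, in coulombs): s·A
  V (voltage, in volts): kg·m²/(s³·A)  → in the denominator, contributes s³·A/(kg·m²)

Multiplying the contributions: [s·A] · [s³·A/(kg·m²)]
Adding exponents of each base unit: kg: -1, m: -2, s: 4, A: 2
SI base units of capacitance: s⁴·A²/(kg·m²)

Answer: s⁴·A²/(kg·m²)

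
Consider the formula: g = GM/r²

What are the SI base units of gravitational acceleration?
Units of each symbol in g = GM/r²:
  G (gravitational constant): m³/(kg·s²)
  M (mass): kg
  r (distance): m  → to the power 2 in the denominator, contributes 1/m²

Multiplying the contributions: [m³/(kg·s²)] · [kg] · [1/m²]
Adding exponents of each base unit: m: 1, s: -2
SI base units of gravitational acceleration: m/s²

Answer: m/s²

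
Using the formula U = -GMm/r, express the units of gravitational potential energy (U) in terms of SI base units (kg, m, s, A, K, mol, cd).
Units of each symbol in U = -GMm/r:
  G (gravitational constant): m³/(kg·s²)
  M (mass): kg
  m (mass): kg
  r (distance): m  → in the denominator, contributes 1/m
  The minus sign does not affect the units.

Multiplying the contributions: [m³/(kg·s²)] · [kg] · [kg] · [1/m]
Adding exponents of each base unit: kg: 1, m: 2, s: -2
SI base units of gravitational potential energy: kg·m²/s²

Answer: kg·m²/s²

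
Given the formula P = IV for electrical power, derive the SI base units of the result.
Units of each symbol in P = IV:
  I (current): A
  V (voltage, in volts): kg·m²/(s³·A)

Multiplying the contributions: [A] · [kg·m²/(s³·A)]
Adding exponents of each base unit: kg: 1, m: 2, s: -3
SI base units of electrical power: kg·m²/s³

Answer: kg·m²/s³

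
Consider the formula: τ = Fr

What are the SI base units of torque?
Units of each symbol in τ = Fr:
  F (force): kg·m/s²
  r (lever arm): m

Multiplying the contributions: [kg·m/s²] · [m]
Adding exponents of each base unit: kg: 1, m: 2, s: -2
SI base units of torque: kg·m²/s²

Answer: kg·m²/s²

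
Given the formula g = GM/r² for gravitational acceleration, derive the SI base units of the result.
Units of each symbol in g = GM/r²:
  G (gravitational constant): m³/(kg·s²)
  M (mass): kg
  r (distance): m  → to the power 2 in the denominator, contributes 1/m²

Multiplying the contributions: [m³/(kg·s²)] · [kg] · [1/m²]
Adding exponents of each base unit: m: 1, s: -2
SI base units of gravitational acceleration: m/s²

Answer: m/s²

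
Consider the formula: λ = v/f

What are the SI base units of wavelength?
Units of each symbol in λ = v/f:
  v (wave speed): m/s
  f (frequency): 1/s  → in the denominator, contributes s

Multiplying the contributions: [m/s] · [s]
Adding exponents of each base unit: m: 1
SI base units of wavelength: m

Answer: m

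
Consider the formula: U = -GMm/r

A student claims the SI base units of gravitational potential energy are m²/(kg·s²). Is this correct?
Units of each symbol in U = -GMm/r:
  G (gravitational constant): m³/(kg·s²)
  M (mass): kg
  m (mass): kg
  r (distance): m  → in the denominator, contributes 1/m
  The minus sign does not affect the units.

Multiplying the contributions: [m³/(kg·s²)] · [kg] · [kg] · [1/m]
Adding exponents of each base unit: kg: 1, m: 2, s: -2
SI base units of gravitational potential energy: kg·m²/s²

The claimed units m²/(kg·s²) (exponents kg: -1, m: 2, s: -2) do not match the derived units kg·m²/s² (exponents kg: 1, m: 2, s: -2), so the claim is incorrect.

Answer: No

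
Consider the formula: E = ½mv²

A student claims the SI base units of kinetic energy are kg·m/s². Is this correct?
Units of each symbol in E = ½mv²:
  m (mass): kg
  v (speed): m/s  → to the power 2, contributes m²/s²
  The factor ½ is dimensionless.

Multiplying the contributions: [kg] · [m²/s²]
Adding exponents of each base unit: kg: 1, m: 2, s: -2
SI base units of kinetic energy: kg·m²/s²

The claimed units kg·m/s² (exponents kg: 1, m: 1, s: -2) do not match the derived units kg·m²/s² (exponents kg: 1, m: 2, s: -2), so the claim is incorrect.

Answer: No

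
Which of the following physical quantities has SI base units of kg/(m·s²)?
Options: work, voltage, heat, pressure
Checking the SI base units of each option:
  work (W = Fd): kg·m²/s²  ✗
  voltage (V = IR): kg·m²/(s³·A)  ✗
  heat (Q = mcΔT): kg·m²/s²  ✗
  pressure (P = F/A): kg/(m·s²)  ✓ matches

Only pressure has units kg/(m·s²).

Answer: pressure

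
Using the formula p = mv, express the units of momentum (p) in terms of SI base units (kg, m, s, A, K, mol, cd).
Units of each symbol in p = mv:
  m (mass): kg
  v (velocity): m/s

Multiplying the contributions: [kg] · [m/s]
Adding exponents of each base unit: kg: 1, m: 1, s: -1
SI base units of momentum: kg·m/s

Answer: kg·m/s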